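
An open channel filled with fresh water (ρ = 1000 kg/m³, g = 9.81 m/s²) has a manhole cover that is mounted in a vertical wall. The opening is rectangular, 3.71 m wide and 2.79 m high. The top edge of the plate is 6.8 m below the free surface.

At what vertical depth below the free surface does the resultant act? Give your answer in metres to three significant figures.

γ = ρg = 1000 × 9.81 = 9810 N/m³ = 9.81 kN/m³.
The centroid lies 2.79/2 = 1.395 m below the top edge, so the centroid depth is h_c = 6.8 + 1.395 = 8.195 m.
A = 3.71 × 2.79 = 10.3509 m².
Resultant F = γ·h_c·A = 9.81 × 8.195 × 10.3509 = 832.139 kN.
I_c = b·h³/12 = 3.71 × 2.79³/12 = 6.71437 m⁴.
Centre of pressure: y_p = y_c + I_c/(y_c·A) = 8.195 + 6.71437/(8.195 × 10.3509) = 8.195 + 0.079155 = 8.27416 m along the plane.

h_p = 8.27 m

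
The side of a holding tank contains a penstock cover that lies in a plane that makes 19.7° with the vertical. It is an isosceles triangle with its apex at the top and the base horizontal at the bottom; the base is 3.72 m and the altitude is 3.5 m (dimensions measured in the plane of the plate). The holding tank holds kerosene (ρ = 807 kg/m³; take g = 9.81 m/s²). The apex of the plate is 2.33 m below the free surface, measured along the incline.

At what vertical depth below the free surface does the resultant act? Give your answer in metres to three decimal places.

h_p = 4.528 m

γ = ρg = 807 × 9.81 / 1000 = 7.91667 kN/m³.
The plate makes 19.7° with the vertical, i.e. θ = 90° − 19.7° = 70.3° to the horizontal. Measuring y along the incline from the free-surface line, vertical depth h = y·sinθ with sinθ = 0.941471.
With the apex up, the centroid sits 2h/3 = 2 × 3.5/3 = 2.33333 m below the apex, so y_c = 2.33 + 2.33333 = 4.66333 m and h_c = 4.66333 × 0.941471 = 4.39039 m.
A = ½ × 3.72 × 3.5 = 6.51 m².
Resultant F = γ·h_c·A = 7.91667 × 4.39039 × 6.51 = 226.27 kN.
I_c = b·h³/36 = 3.72 × 3.5³/36 = 4.43042 m⁴.
Centre of pressure: y_p = y_c + I_c/(y_c·A) = 4.66333 + 4.43042/(4.66333 × 6.51) = 4.66333 + 0.145938 = 4.80927 m along the plane.
Vertically, h_p = y_p·sinθ = 4.80927 × 0.941471 = 4.52779 m.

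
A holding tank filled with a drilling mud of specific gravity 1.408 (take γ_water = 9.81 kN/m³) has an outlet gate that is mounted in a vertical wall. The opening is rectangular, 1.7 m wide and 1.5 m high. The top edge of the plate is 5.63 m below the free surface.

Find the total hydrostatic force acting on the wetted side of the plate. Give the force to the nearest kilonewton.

F ≈ 225 kN

γ = 1.408 × 9.81 = 13.81248 kN/m³.
The centroid lies 1.5/2 = 0.75 m below the top edge, so the centroid depth is h_c = 5.63 + 0.75 = 6.38 m.
A = 1.7 × 1.5 = 2.55 m².
Resultant F = γ·h_c·A = 13.81248 × 6.38 × 2.55 = 224.715 kN.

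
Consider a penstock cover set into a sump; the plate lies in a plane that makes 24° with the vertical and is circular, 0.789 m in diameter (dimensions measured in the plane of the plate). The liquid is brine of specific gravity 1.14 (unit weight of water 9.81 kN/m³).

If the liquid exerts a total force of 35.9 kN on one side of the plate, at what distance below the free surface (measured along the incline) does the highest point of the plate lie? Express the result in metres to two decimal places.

y_top ≈ 6.79 m

γ = 1.14 × 9.81 = 11.1834 kN/m³.
A = π(0.3945)² = 0.488927 m².
From F = γ·h_c·A, the centroid depth is h_c = 35.9/(11.1834 × 0.488927) = 6.56563 m.
The plate makes 24° with the vertical, i.e. θ = 90° − 24° = 66° to the horizontal. Measuring y along the incline from the free-surface line, vertical depth h = y·sinθ with sinθ = 0.913545.
Along the incline, y_c = h_c/sinθ = 6.56563/0.913545 = 7.18698 m.
The centroid is at the centre, 0.3945 m below the top of the plate, so the highest point sits at y_top = 7.18698 − 0.3945 = 6.79248 m along the incline.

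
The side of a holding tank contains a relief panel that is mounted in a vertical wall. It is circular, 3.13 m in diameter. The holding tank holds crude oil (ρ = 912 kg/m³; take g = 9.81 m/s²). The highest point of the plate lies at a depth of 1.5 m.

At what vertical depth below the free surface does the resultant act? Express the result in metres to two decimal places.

γ = ρg = 912 × 9.81 / 1000 = 8.94672 kN/m³.
The centroid is at the centre, 1.565 m below the top of the plate, so the centroid depth is h_c = 1.5 + 1.565 = 3.065 m.
A = π(1.565)² = 7.69447 m².
Resultant F = γ·h_c·A = 8.94672 × 3.065 × 7.69447 = 210.995 kN.
I_c = πr⁴/4 = π × 1.565⁴/4 = 4.71137 m⁴.
Centre of pressure: y_p = y_c + I_c/(y_c·A) = 3.065 + 4.71137/(3.065 × 7.69447) = 3.065 + 0.199774 = 3.26477 m along the plane.

h_p = 3.26 m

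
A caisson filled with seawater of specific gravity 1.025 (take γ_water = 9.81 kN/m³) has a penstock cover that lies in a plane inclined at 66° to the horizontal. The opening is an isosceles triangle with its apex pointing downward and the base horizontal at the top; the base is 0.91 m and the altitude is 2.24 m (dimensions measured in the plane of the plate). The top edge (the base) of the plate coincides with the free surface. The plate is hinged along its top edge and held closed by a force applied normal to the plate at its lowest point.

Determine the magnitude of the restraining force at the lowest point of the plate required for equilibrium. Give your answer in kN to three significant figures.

P ≈ 3.50 kN

γ = 1.025 × 9.81 = 10.05525 kN/m³.
Let θ = 66° be the plate's angle to the horizontal; measure y along the incline from where the plane meets the free surface. Vertical depth h = y·sinθ with sinθ = 0.913545.
With the apex down, the centroid sits h/3 = 2.24/3 = 0.746667 m below the base (the top edge), so y_c = 0.746667 m and h_c = 0.746667 × 0.913545 = 0.682114 m.
A = ½ × 0.91 × 2.24 = 1.0192 m².
Resultant F = γ·h_c·A = 10.05525 × 0.682114 × 1.0192 = 6.99052 kN.
I_c = b·h³/36 = 0.91 × 2.24³/36 = 0.284108 m⁴.
Centre of pressure: y_p = y_c + I_c/(y_c·A) = 0.746667 + 0.284108/(0.746667 × 1.0192) = 0.746667 + 0.373334 = 1.12 m along the plane.
The resultant acts 0.746667 + 0.373334 = 1.12 m (along the plate) below the hinge at the top edge, so the moment about the hinge is M = F × 1.12 = 6.99052 × 1.12 = 7.82938 kN·m.
A normal force at the bottom, 2.24 m from the hinge, must supply this moment: P = 7.82938/2.24 = 3.49526 kN.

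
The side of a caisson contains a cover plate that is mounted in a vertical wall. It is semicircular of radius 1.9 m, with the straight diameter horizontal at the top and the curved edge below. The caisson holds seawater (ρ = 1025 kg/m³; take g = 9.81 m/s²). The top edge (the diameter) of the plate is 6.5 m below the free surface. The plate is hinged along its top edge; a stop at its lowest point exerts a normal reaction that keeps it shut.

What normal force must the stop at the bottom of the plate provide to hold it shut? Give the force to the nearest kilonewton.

γ = ρg = 1025 × 9.81 / 1000 = 10.05525 kN/m³.
The centroid of a semicircle lies 4r/(3π) = 0.806385 m from the diameter, here below the top edge, so the centroid depth is h_c = 6.5 + 0.806385 = 7.30638 m.
A = πr²/2 = π × 1.9²/2 = 5.67057 m².
Resultant F = γ·h_c·A = 10.05525 × 7.30638 × 5.67057 = 416.602 kN.
I_c = (π/8 − 8/(9π))·r⁴ = 0.109757 × 1.9⁴ = 1.43036 m⁴.
Centre of pressure: y_p = y_c + I_c/(y_c·A) = 7.30638 + 1.43036/(7.30638 × 5.67057) = 7.30638 + 0.0345236 = 7.3409 m along the plane.
The resultant acts 0.806385 + 0.0345236 = 0.840909 m (along the plate) below the hinge at the top edge, so the moment about the hinge is M = F × 0.840909 = 416.602 × 0.840909 = 350.324 kN·m.
A normal force at the bottom, 1.9 m from the hinge, must supply this moment: P = 350.324/1.9 = 184.381 kN.

P ≈ 184 kN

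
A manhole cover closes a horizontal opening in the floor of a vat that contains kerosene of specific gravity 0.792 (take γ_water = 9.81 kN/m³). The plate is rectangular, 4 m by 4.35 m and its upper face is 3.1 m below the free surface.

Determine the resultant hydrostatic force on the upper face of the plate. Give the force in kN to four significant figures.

γ = 0.792 × 9.81 = 7.76952 kN/m³.
The plate is horizontal, so pressure is uniform at p = γ·h = 7.76952 × 3.1 = 24.0855 kN/m².
A = 4 × 4.35 = 17.4 m².
F = p·A = 24.0855 × 17.4 = 419.088 kN.

F ≈ 419.1 kN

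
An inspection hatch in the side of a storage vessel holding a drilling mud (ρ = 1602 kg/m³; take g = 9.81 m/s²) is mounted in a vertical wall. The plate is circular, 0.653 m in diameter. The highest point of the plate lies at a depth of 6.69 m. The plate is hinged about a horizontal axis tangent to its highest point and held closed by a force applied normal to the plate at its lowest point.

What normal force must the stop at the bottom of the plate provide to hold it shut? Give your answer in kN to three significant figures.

P ≈ 18.7 kN

γ = ρg = 1602 × 9.81 / 1000 = 15.71562 kN/m³.
The centroid is at the centre, 0.3265 m below the top of the plate, so the centroid depth is h_c = 6.69 + 0.3265 = 7.0165 m.
A = π(0.3265)² = 0.334901 m².
Resultant F = γ·h_c·A = 15.71562 × 7.0165 × 0.334901 = 36.9291 kN.
I_c = πr⁴/4 = π × 0.3265⁴/4 = 0.0089253 m⁴.
Centre of pressure: y_p = y_c + I_c/(y_c·A) = 7.0165 + 0.0089253/(7.0165 × 0.334901) = 7.0165 + 0.00379827 = 7.0203 m along the plane.
The resultant acts 0.3265 + 0.00379827 = 0.330298 m (along the plate) below the hinge at the top edge, so the moment about the hinge is M = F × 0.330298 = 36.9291 × 0.330298 = 12.1976 kN·m.
A normal force at the bottom, 0.653 m from the hinge, must supply this moment: P = 12.1976/0.653 = 18.6793 kN.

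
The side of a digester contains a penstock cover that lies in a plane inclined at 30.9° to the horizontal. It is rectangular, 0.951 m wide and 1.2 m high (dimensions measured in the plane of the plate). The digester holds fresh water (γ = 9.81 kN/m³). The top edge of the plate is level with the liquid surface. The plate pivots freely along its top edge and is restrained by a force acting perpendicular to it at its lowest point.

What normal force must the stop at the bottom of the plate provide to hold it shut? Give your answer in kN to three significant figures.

P ≈ 2.30 kN

γ = 9.81 kN/m³.
Let θ = 30.9° be the plate's angle to the horizontal; measure y along the incline from where the plane meets the free surface. Vertical depth h = y·sinθ with sinθ = 0.513541.
The centroid lies 1.2/2 = 0.6 m below the top edge, so y_c = 0.6 m and h_c = 0.6 × 0.513541 = 0.308125 m.
A = 0.951 × 1.2 = 1.1412 m².
Resultant F = γ·h_c·A = 9.81 × 0.308125 × 1.1412 = 3.44951 kN.
I_c = b·h³/12 = 0.951 × 1.2³/12 = 0.136944 m⁴.
Centre of pressure: y_p = y_c + I_c/(y_c·A) = 0.6 + 0.136944/(0.6 × 1.1412) = 0.6 + 0.2 = 0.8 m along the plane.
The resultant acts 0.6 + 0.2 = 0.8 m (along the plate) below the hinge at the top edge, so the moment about the hinge is M = F × 0.8 = 3.44951 × 0.8 = 2.75961 kN·m.
A normal force at the bottom, 1.2 m from the hinge, must supply this moment: P = 2.75961/1.2 = 2.29968 kN.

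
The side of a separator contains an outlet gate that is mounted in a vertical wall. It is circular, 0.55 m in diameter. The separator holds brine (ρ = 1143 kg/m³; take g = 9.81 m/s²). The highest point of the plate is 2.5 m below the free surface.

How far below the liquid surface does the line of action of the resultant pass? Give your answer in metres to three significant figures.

γ = ρg = 1143 × 9.81 / 1000 = 11.21283 kN/m³.
The centroid is at the centre, 0.275 m below the top of the plate, so the centroid depth is h_c = 2.5 + 0.275 = 2.775 m.
A = π(0.275)² = 0.237583 m².
Resultant F = γ·h_c·A = 11.21283 × 2.775 × 0.237583 = 7.39254 kN.
I_c = πr⁴/4 = π × 0.275⁴/4 = 0.0044918 m⁴.
Centre of pressure: y_p = y_c + I_c/(y_c·A) = 2.775 + 0.0044918/(2.775 × 0.237583) = 2.775 + 0.00681306 = 2.78181 m along the plane.

h_p = 2.78 m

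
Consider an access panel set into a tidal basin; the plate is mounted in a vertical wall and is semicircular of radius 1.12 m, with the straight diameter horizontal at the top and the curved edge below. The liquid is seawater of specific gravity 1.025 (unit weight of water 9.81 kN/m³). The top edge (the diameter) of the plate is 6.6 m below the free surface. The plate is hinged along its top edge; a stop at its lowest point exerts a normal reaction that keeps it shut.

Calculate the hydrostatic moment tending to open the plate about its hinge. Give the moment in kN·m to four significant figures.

M ≈ 68.37 kN·m

γ = 1.025 × 9.81 = 10.05525 kN/m³.
The centroid of a semicircle lies 4r/(3π) = 0.475343 m from the diameter, here below the top edge, so the centroid depth is h_c = 6.6 + 0.475343 = 7.07534 m.
A = πr²/2 = π × 1.12²/2 = 1.97041 m².
Resultant F = γ·h_c·A = 10.05525 × 7.07534 × 1.97041 = 140.183 kN.
I_c = (π/8 − 8/(9π))·r⁴ = 0.109757 × 1.12⁴ = 0.172705 m⁴.
Centre of pressure: y_p = y_c + I_c/(y_c·A) = 7.07534 + 0.172705/(7.07534 × 1.97041) = 7.07534 + 0.012388 = 7.08773 m along the plane.
The resultant acts 0.475343 + 0.012388 = 0.487731 m (along the plate) below the hinge at the top edge, so the moment about the hinge is M = F × 0.487731 = 140.183 × 0.487731 = 68.3716 kN·m.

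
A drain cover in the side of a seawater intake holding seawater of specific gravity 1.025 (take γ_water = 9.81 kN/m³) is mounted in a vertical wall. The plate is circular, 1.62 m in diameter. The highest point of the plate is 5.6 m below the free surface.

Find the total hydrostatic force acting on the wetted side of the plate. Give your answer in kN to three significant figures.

γ = 1.025 × 9.81 = 10.05525 kN/m³.
The centroid is at the centre, 0.81 m below the top of the plate, so the centroid depth is h_c = 5.6 + 0.81 = 6.41 m.
A = π(0.81)² = 2.0612 m².
Resultant F = γ·h_c·A = 10.05525 × 6.41 × 2.0612 = 132.853 kN.

F ≈ 133 kN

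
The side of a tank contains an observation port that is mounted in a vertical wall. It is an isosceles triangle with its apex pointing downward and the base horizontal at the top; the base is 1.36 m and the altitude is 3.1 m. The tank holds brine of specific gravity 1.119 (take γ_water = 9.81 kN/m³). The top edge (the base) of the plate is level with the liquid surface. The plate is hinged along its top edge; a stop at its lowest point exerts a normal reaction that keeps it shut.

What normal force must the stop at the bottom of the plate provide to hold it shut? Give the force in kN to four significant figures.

γ = 1.119 × 9.81 = 10.97739 kN/m³.
With the apex down, the centroid sits h/3 = 3.1/3 = 1.03333 m below the base (the top edge), so the centroid depth is h_c = 1.03333 m.
A = ½ × 1.36 × 3.1 = 2.108 m².
Resultant F = γ·h_c·A = 10.97739 × 1.03333 × 2.108 = 23.9116 kN.
I_c = b·h³/36 = 1.36 × 3.1³/36 = 1.12544 m⁴.
Centre of pressure: y_p = y_c + I_c/(y_c·A) = 1.03333 + 1.12544/(1.03333 × 2.108) = 1.03333 + 0.516669 = 1.55 m along the plane.
The resultant acts 1.03333 + 0.516669 = 1.55 m (along the plate) below the hinge at the top edge, so the moment about the hinge is M = F × 1.55 = 23.9116 × 1.55 = 37.063 kN·m.
A normal force at the bottom, 3.1 m from the hinge, must supply this moment: P = 37.063/3.1 = 11.9558 kN.

P ≈ 11.96 kN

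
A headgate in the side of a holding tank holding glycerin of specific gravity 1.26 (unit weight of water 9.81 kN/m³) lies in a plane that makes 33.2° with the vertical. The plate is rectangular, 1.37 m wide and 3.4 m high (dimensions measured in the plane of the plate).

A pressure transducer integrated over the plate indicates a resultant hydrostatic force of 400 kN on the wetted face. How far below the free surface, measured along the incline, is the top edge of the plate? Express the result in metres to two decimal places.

y_top ≈ 6.60 m

γ = 1.26 × 9.81 = 12.3606 kN/m³.
A = 1.37 × 3.4 = 4.658 m².
From F = γ·h_c·A, the centroid depth is h_c = 400/(12.3606 × 4.658) = 6.94738 m.
The plate makes 33.2° with the vertical, i.e. θ = 90° − 33.2° = 56.8° to the horizontal. Measuring y along the incline from the free-surface line, vertical depth h = y·sinθ with sinθ = 0.836764.
Along the incline, y_c = h_c/sinθ = 6.94738/0.836764 = 8.30268 m.
The centroid lies 3.4/2 = 1.7 m below the top edge, so the top edge sits at y_top = 8.30268 − 1.7 = 6.60268 m along the incline.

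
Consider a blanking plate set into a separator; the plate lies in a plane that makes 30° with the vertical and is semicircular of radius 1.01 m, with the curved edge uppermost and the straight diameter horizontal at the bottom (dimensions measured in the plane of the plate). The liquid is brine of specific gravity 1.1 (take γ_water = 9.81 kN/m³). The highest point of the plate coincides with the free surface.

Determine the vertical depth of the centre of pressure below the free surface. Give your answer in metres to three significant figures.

γ = 1.1 × 9.81 = 10.791 kN/m³.
The plate makes 30° with the vertical, i.e. θ = 90° − 30° = 60° to the horizontal. Measuring y along the incline from the free-surface line, vertical depth h = y·sinθ with sinθ = 0.866025.
The centroid lies 4r/(3π) = 0.428657 m above the diameter, so r − 4r/(3π) = 1.01 − 0.428657 = 0.581343 m below the topmost point, so y_c = 0.581343 m and h_c = 0.581343 × 0.866025 = 0.503458 m.
A = πr²/2 = π × 1.01²/2 = 1.60237 m².
Resultant F = γ·h_c·A = 10.791 × 0.503458 × 1.60237 = 8.70538 kN.
I_c = (π/8 − 8/(9π))·r⁴ = 0.109757 × 1.01⁴ = 0.114214 m⁴.
Centre of pressure: y_p = y_c + I_c/(y_c·A) = 0.581343 + 0.114214/(0.581343 × 1.60237) = 0.581343 + 0.122609 = 0.703952 m along the plane.
Vertically, h_p = y_p·sinθ = 0.703952 × 0.866025 = 0.60964 m.

h_p = 0.610 m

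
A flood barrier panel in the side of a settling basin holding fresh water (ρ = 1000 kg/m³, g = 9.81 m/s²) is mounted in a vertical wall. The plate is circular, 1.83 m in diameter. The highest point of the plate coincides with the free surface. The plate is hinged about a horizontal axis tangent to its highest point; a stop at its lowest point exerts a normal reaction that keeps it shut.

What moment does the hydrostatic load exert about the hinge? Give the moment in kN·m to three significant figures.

γ = ρg = 1000 × 9.81 = 9810 N/m³ = 9.81 kN/m³.
The centroid is at the centre, 0.915 m below the top of the plate, so the centroid depth is h_c = 0.915 m.
A = π(0.915)² = 2.63022 m².
Resultant F = γ·h_c·A = 9.81 × 0.915 × 2.63022 = 23.6092 kN.
I_c = πr⁴/4 = π × 0.915⁴/4 = 0.550521 m⁴.
Centre of pressure: y_p = y_c + I_c/(y_c·A) = 0.915 + 0.550521/(0.915 × 2.63022) = 0.915 + 0.22875 = 1.14375 m along the plane.
The resultant acts 0.915 + 0.22875 = 1.14375 m (along the plate) below the hinge at the top edge, so the moment about the hinge is M = F × 1.14375 = 23.6092 × 1.14375 = 27.003 kN·m.

M ≈ 27.0 kN·m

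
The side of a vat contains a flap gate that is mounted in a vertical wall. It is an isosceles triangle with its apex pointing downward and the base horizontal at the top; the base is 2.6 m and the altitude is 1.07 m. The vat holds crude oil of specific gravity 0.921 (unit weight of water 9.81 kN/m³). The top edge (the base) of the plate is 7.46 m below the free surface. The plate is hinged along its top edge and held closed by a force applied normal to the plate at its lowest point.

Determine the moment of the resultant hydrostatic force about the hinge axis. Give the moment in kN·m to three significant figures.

γ = 0.921 × 9.81 = 9.03501 kN/m³.
With the apex down, the centroid sits h/3 = 1.07/3 = 0.356667 m below the base (the top edge), so the centroid depth is h_c = 7.46 + 0.356667 = 7.81667 m.
A = ½ × 2.6 × 1.07 = 1.391 m².
Resultant F = γ·h_c·A = 9.03501 × 7.81667 × 1.391 = 98.2376 kN.
I_c = b·h³/36 = 2.6 × 1.07³/36 = 0.0884753 m⁴.
Centre of pressure: y_p = y_c + I_c/(y_c·A) = 7.81667 + 0.0884753/(7.81667 × 1.391) = 7.81667 + 0.00813717 = 7.82481 m along the plane.
The resultant acts 0.356667 + 0.00813717 = 0.364804 m (along the plate) below the hinge at the top edge, so the moment about the hinge is M = F × 0.364804 = 98.2376 × 0.364804 = 35.8375 kN·m.

M ≈ 35.8 kN·m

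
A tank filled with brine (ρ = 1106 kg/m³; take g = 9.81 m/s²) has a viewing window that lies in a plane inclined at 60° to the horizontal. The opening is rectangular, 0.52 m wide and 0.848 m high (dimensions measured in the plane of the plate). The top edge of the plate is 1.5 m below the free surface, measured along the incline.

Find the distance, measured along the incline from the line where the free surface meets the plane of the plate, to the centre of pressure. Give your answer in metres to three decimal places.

γ = ρg = 1106 × 9.81 / 1000 = 10.84986 kN/m³.
Let θ = 60° be the plate's angle to the horizontal; measure y along the incline from where the plane meets the free surface. Vertical depth h = y·sinθ with sinθ = 0.866025.
The centroid lies 0.848/2 = 0.424 m below the top edge, so y_c = 1.5 + 0.424 = 1.924 m and h_c = 1.924 × 0.866025 = 1.66623 m.
A = 0.52 × 0.848 = 0.44096 m².
Resultant F = γ·h_c·A = 10.84986 × 1.66623 × 0.44096 = 7.97183 kN.
I_c = b·h³/12 = 0.52 × 0.848³/12 = 0.0264247 m⁴.
Centre of pressure: y_p = y_c + I_c/(y_c·A) = 1.924 + 0.0264247/(1.924 × 0.44096) = 1.924 + 0.0311463 = 1.95515 m along the plane.

y_p = 1.955 m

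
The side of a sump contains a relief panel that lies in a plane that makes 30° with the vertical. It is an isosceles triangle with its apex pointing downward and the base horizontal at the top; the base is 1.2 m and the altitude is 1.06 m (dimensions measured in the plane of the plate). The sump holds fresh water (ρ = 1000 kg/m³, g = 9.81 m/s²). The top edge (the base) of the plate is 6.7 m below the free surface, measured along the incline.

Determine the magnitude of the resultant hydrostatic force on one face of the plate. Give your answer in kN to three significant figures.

γ = ρg = 1000 × 9.81 = 9810 N/m³ = 9.81 kN/m³.
The plate makes 30° with the vertical, i.e. θ = 90° − 30° = 60° to the horizontal. Measuring y along the incline from the free-surface line, vertical depth h = y·sinθ with sinθ = 0.866025.
With the apex down, the centroid sits h/3 = 1.06/3 = 0.353333 m below the base (the top edge), so y_c = 6.7 + 0.353333 = 7.05333 m and h_c = 7.05333 × 0.866025 = 6.10836 m.
A = ½ × 1.2 × 1.06 = 0.636 m².
Resultant F = γ·h_c·A = 9.81 × 6.10836 × 0.636 = 38.111 kN.

F ≈ 38.1 kN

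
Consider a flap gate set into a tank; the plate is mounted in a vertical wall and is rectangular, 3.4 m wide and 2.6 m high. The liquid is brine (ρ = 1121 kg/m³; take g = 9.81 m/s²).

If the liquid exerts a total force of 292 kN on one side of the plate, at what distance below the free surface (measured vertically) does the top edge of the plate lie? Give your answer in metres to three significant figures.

γ = ρg = 1121 × 9.81 / 1000 = 10.99701 kN/m³.
A = 3.4 × 2.6 = 8.84 m².
From F = γ·h_c·A, the centroid depth is h_c = 292/(10.99701 × 8.84) = 3.0037 m.
The centroid lies 2.6/2 = 1.3 m below the top edge, so the top edge sits at h_top = 3.0037 − 1.3 = 1.7037 m below the surface.

d_top ≈ 1.70 m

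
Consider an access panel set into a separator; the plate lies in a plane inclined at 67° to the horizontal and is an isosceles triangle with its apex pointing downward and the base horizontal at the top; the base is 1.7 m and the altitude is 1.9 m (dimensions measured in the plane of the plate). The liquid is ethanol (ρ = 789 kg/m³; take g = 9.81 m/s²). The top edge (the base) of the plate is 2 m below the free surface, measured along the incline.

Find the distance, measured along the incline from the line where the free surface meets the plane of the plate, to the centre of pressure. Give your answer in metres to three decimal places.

y_p = 2.709 m

γ = ρg = 789 × 9.81 / 1000 = 7.74009 kN/m³.
Let θ = 67° be the plate's angle to the horizontal; measure y along the incline from where the plane meets the free surface. Vertical depth h = y·sinθ with sinθ = 0.920505.
With the apex down, the centroid sits h/3 = 1.9/3 = 0.633333 m below the base (the top edge), so y_c = 2 + 0.633333 = 2.63333 m and h_c = 2.63333 × 0.920505 = 2.42399 m.
A = ½ × 1.7 × 1.9 = 1.615 m².
Resultant F = γ·h_c·A = 7.74009 × 2.42399 × 1.615 = 30.3005 kN.
I_c = b·h³/36 = 1.7 × 1.9³/36 = 0.323897 m⁴.
Centre of pressure: y_p = y_c + I_c/(y_c·A) = 2.63333 + 0.323897/(2.63333 × 1.615) = 2.63333 + 0.0761604 = 2.70949 m along the plane.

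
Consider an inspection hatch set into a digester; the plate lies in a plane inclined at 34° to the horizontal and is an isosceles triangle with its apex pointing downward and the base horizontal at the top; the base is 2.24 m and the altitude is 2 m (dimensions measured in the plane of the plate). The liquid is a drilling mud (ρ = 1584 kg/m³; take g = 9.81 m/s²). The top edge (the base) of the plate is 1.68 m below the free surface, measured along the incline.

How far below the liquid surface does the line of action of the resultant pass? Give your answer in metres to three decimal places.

γ = ρg = 1584 × 9.81 / 1000 = 15.53904 kN/m³.
Let θ = 34° be the plate's angle to the horizontal; measure y along the incline from where the plane meets the free surface. Vertical depth h = y·sinθ with sinθ = 0.559193.
With the apex down, the centroid sits h/3 = 2/3 = 0.666667 m below the base (the top edge), so y_c = 1.68 + 0.666667 = 2.34667 m and h_c = 2.34667 × 0.559193 = 1.31224 m.
A = ½ × 2.24 × 2 = 2.24 m².
Resultant F = γ·h_c·A = 15.53904 × 1.31224 × 2.24 = 45.6757 kN.
I_c = b·h³/36 = 2.24 × 2³/36 = 0.497778 m⁴.
Centre of pressure: y_p = y_c + I_c/(y_c·A) = 2.34667 + 0.497778/(2.34667 × 2.24) = 2.34667 + 0.0946969 = 2.44137 m along the plane.
Vertically, h_p = y_p·sinθ = 2.44137 × 0.559193 = 1.3652 m.

h_p = 1.365 m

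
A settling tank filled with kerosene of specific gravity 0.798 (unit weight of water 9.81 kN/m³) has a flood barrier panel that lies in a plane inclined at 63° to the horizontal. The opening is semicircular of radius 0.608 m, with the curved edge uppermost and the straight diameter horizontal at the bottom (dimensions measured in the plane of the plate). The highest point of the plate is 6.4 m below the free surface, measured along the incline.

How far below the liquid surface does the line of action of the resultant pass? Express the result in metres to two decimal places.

γ = 0.798 × 9.81 = 7.82838 kN/m³.
Let θ = 63° be the plate's angle to the horizontal; measure y along the incline from where the plane meets the free surface. Vertical depth h = y·sinθ with sinθ = 0.891007.
The centroid lies 4r/(3π) = 0.258043 m above the diameter, so r − 4r/(3π) = 0.608 − 0.258043 = 0.349957 m below the topmost point, so y_c = 6.4 + 0.349957 = 6.74996 m and h_c = 6.74996 × 0.891007 = 6.01426 m.
A = πr²/2 = π × 0.608²/2 = 0.580667 m².
Resultant F = γ·h_c·A = 7.82838 × 6.01426 × 0.580667 = 27.3389 kN.
I_c = (π/8 − 8/(9π))·r⁴ = 0.109757 × 0.608⁴ = 0.0149985 m⁴.
Centre of pressure: y_p = y_c + I_c/(y_c·A) = 6.74996 + 0.0149985/(6.74996 × 0.580667) = 6.74996 + 0.00382666 = 6.75379 m along the plane.
Vertically, h_p = y_p·sinθ = 6.75379 × 0.891007 = 6.01767 m.

h_p = 6.02 m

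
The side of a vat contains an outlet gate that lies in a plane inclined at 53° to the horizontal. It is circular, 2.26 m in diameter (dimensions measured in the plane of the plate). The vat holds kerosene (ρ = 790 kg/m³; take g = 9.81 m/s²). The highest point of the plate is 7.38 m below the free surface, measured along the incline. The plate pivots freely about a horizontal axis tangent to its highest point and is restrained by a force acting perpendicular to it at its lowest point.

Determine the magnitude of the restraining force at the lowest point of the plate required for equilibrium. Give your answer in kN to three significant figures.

P ≈ 109 kN

γ = ρg = 790 × 9.81 / 1000 = 7.7499 kN/m³.
Let θ = 53° be the plate's angle to the horizontal; measure y along the incline from where the plane meets the free surface. Vertical depth h = y·sinθ with sinθ = 0.798636.
The centroid is at the centre, 1.13 m below the top of the plate, so y_c = 7.38 + 1.13 = 8.51 m and h_c = 8.51 × 0.798636 = 6.79639 m.
A = π(1.13)² = 4.0115 m².
Resultant F = γ·h_c·A = 7.7499 × 6.79639 × 4.0115 = 211.291 kN.
I_c = πr⁴/4 = π × 1.13⁴/4 = 1.28057 m⁴.
Centre of pressure: y_p = y_c + I_c/(y_c·A) = 8.51 + 1.28057/(8.51 × 4.0115) = 8.51 + 0.0375117 = 8.54751 m along the plane.
The resultant acts 1.13 + 0.0375117 = 1.16751 m (along the plate) below the hinge at the top edge, so the moment about the hinge is M = F × 1.16751 = 211.291 × 1.16751 = 246.684 kN·m.
A normal force at the bottom, 2.26 m from the hinge, must supply this moment: P = 246.684/2.26 = 109.152 kN.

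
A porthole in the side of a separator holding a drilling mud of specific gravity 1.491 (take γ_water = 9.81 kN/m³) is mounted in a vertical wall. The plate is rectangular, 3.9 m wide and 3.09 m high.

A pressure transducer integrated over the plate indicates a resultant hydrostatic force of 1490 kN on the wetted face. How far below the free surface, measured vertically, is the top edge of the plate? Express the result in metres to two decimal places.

d_top ≈ 6.91 m

γ = 1.491 × 9.81 = 14.62671 kN/m³.
A = 3.9 × 3.09 = 12.051 m².
From F = γ·h_c·A, the centroid depth is h_c = 1490/(14.62671 × 12.051) = 8.45311 m.
The centroid lies 3.09/2 = 1.545 m below the top edge, so the top edge sits at h_top = 8.45311 − 1.545 = 6.90811 m below the surface.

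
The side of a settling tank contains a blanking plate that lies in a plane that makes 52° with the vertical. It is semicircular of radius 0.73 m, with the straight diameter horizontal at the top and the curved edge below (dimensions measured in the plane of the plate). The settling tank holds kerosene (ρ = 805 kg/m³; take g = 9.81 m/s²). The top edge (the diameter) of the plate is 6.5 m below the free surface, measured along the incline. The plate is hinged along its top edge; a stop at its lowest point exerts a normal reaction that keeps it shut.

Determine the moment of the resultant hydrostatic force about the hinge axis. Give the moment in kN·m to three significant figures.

M ≈ 8.74 kN·m

γ = ρg = 805 × 9.81 / 1000 = 7.89705 kN/m³.
The plate makes 52° with the vertical, i.e. θ = 90° − 52° = 38° to the horizontal. Measuring y along the incline from the free-surface line, vertical depth h = y·sinθ with sinθ = 0.615661.
The centroid of a semicircle lies 4r/(3π) = 0.309822 m from the diameter, here below the top edge, so y_c = 6.5 + 0.309822 = 6.80982 m and h_c = 6.80982 × 0.615661 = 4.19254 m.
A = πr²/2 = π × 0.73²/2 = 0.837077 m².
Resultant F = γ·h_c·A = 7.89705 × 4.19254 × 0.837077 = 27.7145 kN.
I_c = (π/8 − 8/(9π))·r⁴ = 0.109757 × 0.73⁴ = 0.0311691 m⁴.
Centre of pressure: y_p = y_c + I_c/(y_c·A) = 6.80982 + 0.0311691/(6.80982 × 0.837077) = 6.80982 + 0.00546793 = 6.81529 m along the plane.
The resultant acts 0.309822 + 0.00546793 = 0.31529 m (along the plate) below the hinge at the top edge, so the moment about the hinge is M = F × 0.31529 = 27.7145 × 0.31529 = 8.7381 kN·m.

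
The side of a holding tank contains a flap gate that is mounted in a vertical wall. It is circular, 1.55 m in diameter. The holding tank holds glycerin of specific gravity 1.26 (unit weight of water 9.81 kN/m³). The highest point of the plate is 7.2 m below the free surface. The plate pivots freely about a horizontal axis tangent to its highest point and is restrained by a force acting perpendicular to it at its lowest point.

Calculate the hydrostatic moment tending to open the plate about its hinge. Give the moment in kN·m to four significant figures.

M ≈ 147.7 kN·m

γ = 1.26 × 9.81 = 12.3606 kN/m³.
The centroid is at the centre, 0.775 m below the top of the plate, so the centroid depth is h_c = 7.2 + 0.775 = 7.975 m.
A = π(0.775)² = 1.88692 m².
Resultant F = γ·h_c·A = 12.3606 × 7.975 × 1.88692 = 186.005 kN.
I_c = πr⁴/4 = π × 0.775⁴/4 = 0.283333 m⁴.
Centre of pressure: y_p = y_c + I_c/(y_c·A) = 7.975 + 0.283333/(7.975 × 1.88692) = 7.975 + 0.0188284 = 7.99383 m along the plane.
The resultant acts 0.775 + 0.0188284 = 0.793828 m (along the plate) below the hinge at the top edge, so the moment about the hinge is M = F × 0.793828 = 186.005 × 0.793828 = 147.656 kN·m.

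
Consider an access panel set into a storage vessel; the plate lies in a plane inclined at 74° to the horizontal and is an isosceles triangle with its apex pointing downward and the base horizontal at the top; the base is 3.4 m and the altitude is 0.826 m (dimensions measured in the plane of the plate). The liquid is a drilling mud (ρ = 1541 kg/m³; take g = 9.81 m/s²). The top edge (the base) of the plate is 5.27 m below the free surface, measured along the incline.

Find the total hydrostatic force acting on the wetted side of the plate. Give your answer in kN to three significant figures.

γ = ρg = 1541 × 9.81 / 1000 = 15.11721 kN/m³.
Let θ = 74° be the plate's angle to the horizontal; measure y along the incline from where the plane meets the free surface. Vertical depth h = y·sinθ with sinθ = 0.961262.
With the apex down, the centroid sits h/3 = 0.826/3 = 0.275333 m below the base (the top edge), so y_c = 5.27 + 0.275333 = 5.54533 m and h_c = 5.54533 × 0.961262 = 5.33052 m.
A = ½ × 3.4 × 0.826 = 1.4042 m².
Resultant F = γ·h_c·A = 15.11721 × 5.33052 × 1.4042 = 113.154 kN.

F ≈ 113 kN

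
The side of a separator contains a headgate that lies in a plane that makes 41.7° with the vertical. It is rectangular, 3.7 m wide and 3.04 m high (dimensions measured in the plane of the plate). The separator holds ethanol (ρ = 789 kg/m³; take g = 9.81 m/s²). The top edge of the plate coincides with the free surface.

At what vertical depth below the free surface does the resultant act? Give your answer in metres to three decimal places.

h_p = 1.513 m

γ = ρg = 789 × 9.81 / 1000 = 7.74009 kN/m³.
The plate makes 41.7° with the vertical, i.e. θ = 90° − 41.7° = 48.3° to the horizontal. Measuring y along the incline from the free-surface line, vertical depth h = y·sinθ with sinθ = 0.746638.
The centroid lies 3.04/2 = 1.52 m below the top edge, so y_c = 1.52 m and h_c = 1.52 × 0.746638 = 1.13489 m.
A = 3.7 × 3.04 = 11.248 m².
Resultant F = γ·h_c·A = 7.74009 × 1.13489 × 11.248 = 98.8041 kN.
I_c = b·h³/12 = 3.7 × 3.04³/12 = 8.66246 m⁴.
Centre of pressure: y_p = y_c + I_c/(y_c·A) = 1.52 + 8.66246/(1.52 × 11.248) = 1.52 + 0.506667 = 2.02667 m along the plane.
Vertically, h_p = y_p·sinθ = 2.02667 × 0.746638 = 1.51319 m.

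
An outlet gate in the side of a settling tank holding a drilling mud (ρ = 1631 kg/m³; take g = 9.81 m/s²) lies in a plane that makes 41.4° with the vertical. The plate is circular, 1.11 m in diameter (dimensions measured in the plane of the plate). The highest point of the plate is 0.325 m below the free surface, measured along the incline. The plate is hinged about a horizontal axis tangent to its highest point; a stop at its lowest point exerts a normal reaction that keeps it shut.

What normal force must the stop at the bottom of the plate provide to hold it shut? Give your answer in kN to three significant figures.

γ = ρg = 1631 × 9.81 / 1000 = 16.00011 kN/m³.
The plate makes 41.4° with the vertical, i.e. θ = 90° − 41.4° = 48.6° to the horizontal. Measuring y along the incline from the free-surface line, vertical depth h = y·sinθ with sinθ = 0.750111.
The centroid is at the centre, 0.555 m below the top of the plate, so y_c = 0.325 + 0.555 = 0.88 m and h_c = 0.88 × 0.750111 = 0.660098 m.
A = π(0.555)² = 0.967689 m².
Resultant F = γ·h_c·A = 16.00011 × 0.660098 × 0.967689 = 10.2204 kN.
I_c = πr⁴/4 = π × 0.555⁴/4 = 0.0745181 m⁴.
Centre of pressure: y_p = y_c + I_c/(y_c·A) = 0.88 + 0.0745181/(0.88 × 0.967689) = 0.88 + 0.0875071 = 0.967507 m along the plane.
The resultant acts 0.555 + 0.0875071 = 0.642507 m (along the plate) below the hinge at the top edge, so the moment about the hinge is M = F × 0.642507 = 10.2204 × 0.642507 = 6.56668 kN·m.
A normal force at the bottom, 1.11 m from the hinge, must supply this moment: P = 6.56668/1.11 = 5.91593 kN.

P ≈ 5.92 kN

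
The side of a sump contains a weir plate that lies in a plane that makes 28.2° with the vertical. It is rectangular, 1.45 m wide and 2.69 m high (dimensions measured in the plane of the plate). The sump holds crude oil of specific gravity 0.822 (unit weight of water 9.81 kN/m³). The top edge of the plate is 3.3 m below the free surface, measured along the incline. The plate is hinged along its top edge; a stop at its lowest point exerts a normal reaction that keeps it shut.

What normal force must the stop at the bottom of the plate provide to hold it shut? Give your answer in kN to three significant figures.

γ = 0.822 × 9.81 = 8.06382 kN/m³.
The plate makes 28.2° with the vertical, i.e. θ = 90° − 28.2° = 61.8° to the horizontal. Measuring y along the incline from the free-surface line, vertical depth h = y·sinθ with sinθ = 0.881303.
The centroid lies 2.69/2 = 1.345 m below the top edge, so y_c = 3.3 + 1.345 = 4.645 m and h_c = 4.645 × 0.881303 = 4.09365 m.
A = 1.45 × 2.69 = 3.9005 m².
Resultant F = γ·h_c·A = 8.06382 × 4.09365 × 3.9005 = 128.757 kN.
I_c = b·h³/12 = 1.45 × 2.69³/12 = 2.35203 m⁴.
Centre of pressure: y_p = y_c + I_c/(y_c·A) = 4.645 + 2.35203/(4.645 × 3.9005) = 4.645 + 0.129819 = 4.77482 m along the plane.
The resultant acts 1.345 + 0.129819 = 1.47482 m (along the plate) below the hinge at the top edge, so the moment about the hinge is M = F × 1.47482 = 128.757 × 1.47482 = 189.893 kN·m.
A normal force at the bottom, 2.69 m from the hinge, must supply this moment: P = 189.893/2.69 = 70.5922 kN.

P ≈ 70.6 kN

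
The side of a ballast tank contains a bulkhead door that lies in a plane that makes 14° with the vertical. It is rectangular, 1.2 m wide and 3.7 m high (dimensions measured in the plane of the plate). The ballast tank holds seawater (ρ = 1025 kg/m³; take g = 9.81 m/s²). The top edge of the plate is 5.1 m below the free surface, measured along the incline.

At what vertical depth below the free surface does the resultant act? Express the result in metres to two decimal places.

h_p = 6.90 m

γ = ρg = 1025 × 9.81 / 1000 = 10.05525 kN/m³.
The plate makes 14° with the vertical, i.e. θ = 90° − 14° = 76° to the horizontal. Measuring y along the incline from the free-surface line, vertical depth h = y·sinθ with sinθ = 0.970296.
The centroid lies 3.7/2 = 1.85 m below the top edge, so y_c = 5.1 + 1.85 = 6.95 m and h_c = 6.95 × 0.970296 = 6.74356 m.
A = 1.2 × 3.7 = 4.44 m².
Resultant F = γ·h_c·A = 10.05525 × 6.74356 × 4.44 = 301.068 kN.
I_c = b·h³/12 = 1.2 × 3.7³/12 = 5.0653 m⁴.
Centre of pressure: y_p = y_c + I_c/(y_c·A) = 6.95 + 5.0653/(6.95 × 4.44) = 6.95 + 0.164149 = 7.11415 m along the plane.
Vertically, h_p = y_p·sinθ = 7.11415 × 0.970296 = 6.90283 m.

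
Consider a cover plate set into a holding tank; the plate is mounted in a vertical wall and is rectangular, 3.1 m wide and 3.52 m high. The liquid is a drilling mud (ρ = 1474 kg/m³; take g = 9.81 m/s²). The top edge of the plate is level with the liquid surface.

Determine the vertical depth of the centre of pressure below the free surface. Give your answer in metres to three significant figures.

h_p = 2.35 m

γ = ρg = 1474 × 9.81 / 1000 = 14.45994 kN/m³.
The centroid lies 3.52/2 = 1.76 m below the top edge, so the centroid depth is h_c = 1.76 m.
A = 3.1 × 3.52 = 10.912 m².
Resultant F = γ·h_c·A = 14.45994 × 1.76 × 10.912 = 277.705 kN.
I_c = b·h³/12 = 3.1 × 3.52³/12 = 11.267 m⁴.
Centre of pressure: y_p = y_c + I_c/(y_c·A) = 1.76 + 11.267/(1.76 × 10.912) = 1.76 + 0.586666 = 2.34667 m along the plane.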